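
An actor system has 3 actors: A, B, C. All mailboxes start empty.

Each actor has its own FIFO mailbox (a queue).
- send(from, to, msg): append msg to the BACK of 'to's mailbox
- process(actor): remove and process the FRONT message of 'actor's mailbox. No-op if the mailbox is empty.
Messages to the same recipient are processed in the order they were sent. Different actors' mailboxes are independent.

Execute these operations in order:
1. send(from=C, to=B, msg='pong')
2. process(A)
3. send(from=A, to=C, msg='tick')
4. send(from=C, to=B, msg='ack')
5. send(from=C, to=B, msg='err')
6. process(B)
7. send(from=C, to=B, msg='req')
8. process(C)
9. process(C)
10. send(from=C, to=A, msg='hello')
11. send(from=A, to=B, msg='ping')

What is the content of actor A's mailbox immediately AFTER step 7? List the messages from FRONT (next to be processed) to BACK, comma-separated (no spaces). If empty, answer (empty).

After 1 (send(from=C, to=B, msg='pong')): A:[] B:[pong] C:[]
After 2 (process(A)): A:[] B:[pong] C:[]
After 3 (send(from=A, to=C, msg='tick')): A:[] B:[pong] C:[tick]
After 4 (send(from=C, to=B, msg='ack')): A:[] B:[pong,ack] C:[tick]
After 5 (send(from=C, to=B, msg='err')): A:[] B:[pong,ack,err] C:[tick]
After 6 (process(B)): A:[] B:[ack,err] C:[tick]
After 7 (send(from=C, to=B, msg='req')): A:[] B:[ack,err,req] C:[tick]

(empty)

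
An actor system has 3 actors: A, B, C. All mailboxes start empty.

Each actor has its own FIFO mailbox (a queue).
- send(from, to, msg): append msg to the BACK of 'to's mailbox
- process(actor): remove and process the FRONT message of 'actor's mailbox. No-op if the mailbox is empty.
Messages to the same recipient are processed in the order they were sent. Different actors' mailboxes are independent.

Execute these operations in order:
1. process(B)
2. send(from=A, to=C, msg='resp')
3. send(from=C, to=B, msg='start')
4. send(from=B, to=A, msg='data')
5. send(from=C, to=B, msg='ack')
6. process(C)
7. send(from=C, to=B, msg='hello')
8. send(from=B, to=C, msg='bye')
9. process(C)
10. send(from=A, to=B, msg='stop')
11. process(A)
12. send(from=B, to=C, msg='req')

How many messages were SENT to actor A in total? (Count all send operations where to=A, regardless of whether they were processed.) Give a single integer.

Answer: 1

Derivation:
After 1 (process(B)): A:[] B:[] C:[]
After 2 (send(from=A, to=C, msg='resp')): A:[] B:[] C:[resp]
After 3 (send(from=C, to=B, msg='start')): A:[] B:[start] C:[resp]
After 4 (send(from=B, to=A, msg='data')): A:[data] B:[start] C:[resp]
After 5 (send(from=C, to=B, msg='ack')): A:[data] B:[start,ack] C:[resp]
After 6 (process(C)): A:[data] B:[start,ack] C:[]
After 7 (send(from=C, to=B, msg='hello')): A:[data] B:[start,ack,hello] C:[]
After 8 (send(from=B, to=C, msg='bye')): A:[data] B:[start,ack,hello] C:[bye]
After 9 (process(C)): A:[data] B:[start,ack,hello] C:[]
After 10 (send(from=A, to=B, msg='stop')): A:[data] B:[start,ack,hello,stop] C:[]
After 11 (process(A)): A:[] B:[start,ack,hello,stop] C:[]
After 12 (send(from=B, to=C, msg='req')): A:[] B:[start,ack,hello,stop] C:[req]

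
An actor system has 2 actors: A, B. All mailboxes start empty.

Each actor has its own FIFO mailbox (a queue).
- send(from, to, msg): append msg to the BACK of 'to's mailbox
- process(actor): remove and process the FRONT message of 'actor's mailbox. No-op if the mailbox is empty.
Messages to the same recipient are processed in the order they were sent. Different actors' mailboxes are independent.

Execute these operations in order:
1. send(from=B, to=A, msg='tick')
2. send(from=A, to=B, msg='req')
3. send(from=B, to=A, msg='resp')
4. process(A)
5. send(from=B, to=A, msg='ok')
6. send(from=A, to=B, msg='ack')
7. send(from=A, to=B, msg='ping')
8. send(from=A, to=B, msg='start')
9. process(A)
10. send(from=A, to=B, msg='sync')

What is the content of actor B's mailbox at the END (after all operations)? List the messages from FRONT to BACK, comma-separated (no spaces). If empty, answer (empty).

After 1 (send(from=B, to=A, msg='tick')): A:[tick] B:[]
After 2 (send(from=A, to=B, msg='req')): A:[tick] B:[req]
After 3 (send(from=B, to=A, msg='resp')): A:[tick,resp] B:[req]
After 4 (process(A)): A:[resp] B:[req]
After 5 (send(from=B, to=A, msg='ok')): A:[resp,ok] B:[req]
After 6 (send(from=A, to=B, msg='ack')): A:[resp,ok] B:[req,ack]
After 7 (send(from=A, to=B, msg='ping')): A:[resp,ok] B:[req,ack,ping]
After 8 (send(from=A, to=B, msg='start')): A:[resp,ok] B:[req,ack,ping,start]
After 9 (process(A)): A:[ok] B:[req,ack,ping,start]
After 10 (send(from=A, to=B, msg='sync')): A:[ok] B:[req,ack,ping,start,sync]

Answer: req,ack,ping,start,sync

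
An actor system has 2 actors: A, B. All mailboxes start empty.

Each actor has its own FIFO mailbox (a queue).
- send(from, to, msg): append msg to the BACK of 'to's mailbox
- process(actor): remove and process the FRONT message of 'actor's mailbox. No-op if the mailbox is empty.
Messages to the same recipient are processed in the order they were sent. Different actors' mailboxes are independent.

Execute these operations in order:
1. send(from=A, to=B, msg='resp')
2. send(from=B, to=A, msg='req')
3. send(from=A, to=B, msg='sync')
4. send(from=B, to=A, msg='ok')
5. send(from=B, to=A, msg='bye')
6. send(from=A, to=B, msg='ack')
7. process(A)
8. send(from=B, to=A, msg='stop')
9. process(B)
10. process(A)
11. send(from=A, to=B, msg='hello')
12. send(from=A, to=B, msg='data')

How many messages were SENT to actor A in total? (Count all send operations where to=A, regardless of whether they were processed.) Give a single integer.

Answer: 4

Derivation:
After 1 (send(from=A, to=B, msg='resp')): A:[] B:[resp]
After 2 (send(from=B, to=A, msg='req')): A:[req] B:[resp]
After 3 (send(from=A, to=B, msg='sync')): A:[req] B:[resp,sync]
After 4 (send(from=B, to=A, msg='ok')): A:[req,ok] B:[resp,sync]
After 5 (send(from=B, to=A, msg='bye')): A:[req,ok,bye] B:[resp,sync]
After 6 (send(from=A, to=B, msg='ack')): A:[req,ok,bye] B:[resp,sync,ack]
After 7 (process(A)): A:[ok,bye] B:[resp,sync,ack]
After 8 (send(from=B, to=A, msg='stop')): A:[ok,bye,stop] B:[resp,sync,ack]
After 9 (process(B)): A:[ok,bye,stop] B:[sync,ack]
After 10 (process(A)): A:[bye,stop] B:[sync,ack]
After 11 (send(from=A, to=B, msg='hello')): A:[bye,stop] B:[sync,ack,hello]
After 12 (send(from=A, to=B, msg='data')): A:[bye,stop] B:[sync,ack,hello,data]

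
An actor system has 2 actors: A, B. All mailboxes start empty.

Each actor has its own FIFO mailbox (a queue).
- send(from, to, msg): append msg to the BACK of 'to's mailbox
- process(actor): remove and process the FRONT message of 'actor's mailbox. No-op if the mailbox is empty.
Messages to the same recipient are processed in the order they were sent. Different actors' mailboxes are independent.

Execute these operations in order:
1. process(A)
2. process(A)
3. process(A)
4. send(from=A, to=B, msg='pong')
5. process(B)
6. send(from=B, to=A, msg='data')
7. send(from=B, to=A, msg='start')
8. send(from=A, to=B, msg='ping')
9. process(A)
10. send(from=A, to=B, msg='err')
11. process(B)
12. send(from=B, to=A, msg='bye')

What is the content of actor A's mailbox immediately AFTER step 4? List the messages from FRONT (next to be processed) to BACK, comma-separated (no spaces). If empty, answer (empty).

After 1 (process(A)): A:[] B:[]
After 2 (process(A)): A:[] B:[]
After 3 (process(A)): A:[] B:[]
After 4 (send(from=A, to=B, msg='pong')): A:[] B:[pong]

(empty)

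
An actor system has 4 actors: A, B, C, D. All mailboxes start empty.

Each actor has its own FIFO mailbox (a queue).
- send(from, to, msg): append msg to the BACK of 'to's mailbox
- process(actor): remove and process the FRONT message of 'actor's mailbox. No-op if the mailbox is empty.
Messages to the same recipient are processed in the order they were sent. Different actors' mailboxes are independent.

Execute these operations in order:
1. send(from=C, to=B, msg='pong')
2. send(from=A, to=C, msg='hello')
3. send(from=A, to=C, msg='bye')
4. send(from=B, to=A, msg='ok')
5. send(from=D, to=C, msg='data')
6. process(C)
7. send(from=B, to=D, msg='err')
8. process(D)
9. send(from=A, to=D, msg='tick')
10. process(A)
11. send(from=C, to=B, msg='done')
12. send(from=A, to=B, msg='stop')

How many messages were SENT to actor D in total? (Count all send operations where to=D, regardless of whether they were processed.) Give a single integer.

After 1 (send(from=C, to=B, msg='pong')): A:[] B:[pong] C:[] D:[]
After 2 (send(from=A, to=C, msg='hello')): A:[] B:[pong] C:[hello] D:[]
After 3 (send(from=A, to=C, msg='bye')): A:[] B:[pong] C:[hello,bye] D:[]
After 4 (send(from=B, to=A, msg='ok')): A:[ok] B:[pong] C:[hello,bye] D:[]
After 5 (send(from=D, to=C, msg='data')): A:[ok] B:[pong] C:[hello,bye,data] D:[]
After 6 (process(C)): A:[ok] B:[pong] C:[bye,data] D:[]
After 7 (send(from=B, to=D, msg='err')): A:[ok] B:[pong] C:[bye,data] D:[err]
After 8 (process(D)): A:[ok] B:[pong] C:[bye,data] D:[]
After 9 (send(from=A, to=D, msg='tick')): A:[ok] B:[pong] C:[bye,data] D:[tick]
After 10 (process(A)): A:[] B:[pong] C:[bye,data] D:[tick]
After 11 (send(from=C, to=B, msg='done')): A:[] B:[pong,done] C:[bye,data] D:[tick]
After 12 (send(from=A, to=B, msg='stop')): A:[] B:[pong,done,stop] C:[bye,data] D:[tick]

Answer: 2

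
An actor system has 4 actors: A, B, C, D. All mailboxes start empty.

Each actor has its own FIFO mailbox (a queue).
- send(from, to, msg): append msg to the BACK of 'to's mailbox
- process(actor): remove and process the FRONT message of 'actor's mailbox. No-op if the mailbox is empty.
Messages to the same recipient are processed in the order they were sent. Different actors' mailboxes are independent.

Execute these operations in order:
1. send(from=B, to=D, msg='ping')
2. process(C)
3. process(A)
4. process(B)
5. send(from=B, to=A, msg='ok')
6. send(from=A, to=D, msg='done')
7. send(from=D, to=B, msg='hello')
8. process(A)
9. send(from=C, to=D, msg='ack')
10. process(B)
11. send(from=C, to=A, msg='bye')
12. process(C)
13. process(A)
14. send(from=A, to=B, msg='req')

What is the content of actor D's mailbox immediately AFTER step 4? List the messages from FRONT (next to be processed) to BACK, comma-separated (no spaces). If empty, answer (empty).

After 1 (send(from=B, to=D, msg='ping')): A:[] B:[] C:[] D:[ping]
After 2 (process(C)): A:[] B:[] C:[] D:[ping]
After 3 (process(A)): A:[] B:[] C:[] D:[ping]
After 4 (process(B)): A:[] B:[] C:[] D:[ping]

ping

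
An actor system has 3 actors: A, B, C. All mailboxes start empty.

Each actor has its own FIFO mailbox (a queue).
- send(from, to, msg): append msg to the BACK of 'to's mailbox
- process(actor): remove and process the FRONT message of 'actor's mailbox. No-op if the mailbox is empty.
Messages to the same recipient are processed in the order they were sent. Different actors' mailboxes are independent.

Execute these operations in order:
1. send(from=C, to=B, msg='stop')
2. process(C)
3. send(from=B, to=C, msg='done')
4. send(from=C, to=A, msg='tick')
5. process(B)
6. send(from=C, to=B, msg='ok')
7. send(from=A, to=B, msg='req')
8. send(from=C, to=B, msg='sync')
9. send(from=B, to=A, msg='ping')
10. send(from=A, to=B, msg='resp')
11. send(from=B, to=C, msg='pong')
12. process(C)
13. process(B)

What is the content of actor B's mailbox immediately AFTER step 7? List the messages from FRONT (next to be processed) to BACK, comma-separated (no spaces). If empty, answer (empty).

After 1 (send(from=C, to=B, msg='stop')): A:[] B:[stop] C:[]
After 2 (process(C)): A:[] B:[stop] C:[]
After 3 (send(from=B, to=C, msg='done')): A:[] B:[stop] C:[done]
After 4 (send(from=C, to=A, msg='tick')): A:[tick] B:[stop] C:[done]
After 5 (process(B)): A:[tick] B:[] C:[done]
After 6 (send(from=C, to=B, msg='ok')): A:[tick] B:[ok] C:[done]
After 7 (send(from=A, to=B, msg='req')): A:[tick] B:[ok,req] C:[done]

ok,req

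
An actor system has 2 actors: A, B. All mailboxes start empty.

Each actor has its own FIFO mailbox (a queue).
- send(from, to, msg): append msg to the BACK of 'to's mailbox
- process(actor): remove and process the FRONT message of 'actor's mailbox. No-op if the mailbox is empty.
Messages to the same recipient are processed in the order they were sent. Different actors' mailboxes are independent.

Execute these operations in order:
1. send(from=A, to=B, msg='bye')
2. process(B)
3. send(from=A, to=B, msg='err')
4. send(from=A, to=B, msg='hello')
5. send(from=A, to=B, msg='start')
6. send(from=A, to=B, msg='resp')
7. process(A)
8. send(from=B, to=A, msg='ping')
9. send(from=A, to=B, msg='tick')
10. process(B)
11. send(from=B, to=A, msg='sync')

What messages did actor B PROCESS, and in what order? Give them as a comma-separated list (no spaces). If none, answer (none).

Answer: bye,err

Derivation:
After 1 (send(from=A, to=B, msg='bye')): A:[] B:[bye]
After 2 (process(B)): A:[] B:[]
After 3 (send(from=A, to=B, msg='err')): A:[] B:[err]
After 4 (send(from=A, to=B, msg='hello')): A:[] B:[err,hello]
After 5 (send(from=A, to=B, msg='start')): A:[] B:[err,hello,start]
After 6 (send(from=A, to=B, msg='resp')): A:[] B:[err,hello,start,resp]
After 7 (process(A)): A:[] B:[err,hello,start,resp]
After 8 (send(from=B, to=A, msg='ping')): A:[ping] B:[err,hello,start,resp]
After 9 (send(from=A, to=B, msg='tick')): A:[ping] B:[err,hello,start,resp,tick]
After 10 (process(B)): A:[ping] B:[hello,start,resp,tick]
After 11 (send(from=B, to=A, msg='sync')): A:[ping,sync] B:[hello,start,resp,tick]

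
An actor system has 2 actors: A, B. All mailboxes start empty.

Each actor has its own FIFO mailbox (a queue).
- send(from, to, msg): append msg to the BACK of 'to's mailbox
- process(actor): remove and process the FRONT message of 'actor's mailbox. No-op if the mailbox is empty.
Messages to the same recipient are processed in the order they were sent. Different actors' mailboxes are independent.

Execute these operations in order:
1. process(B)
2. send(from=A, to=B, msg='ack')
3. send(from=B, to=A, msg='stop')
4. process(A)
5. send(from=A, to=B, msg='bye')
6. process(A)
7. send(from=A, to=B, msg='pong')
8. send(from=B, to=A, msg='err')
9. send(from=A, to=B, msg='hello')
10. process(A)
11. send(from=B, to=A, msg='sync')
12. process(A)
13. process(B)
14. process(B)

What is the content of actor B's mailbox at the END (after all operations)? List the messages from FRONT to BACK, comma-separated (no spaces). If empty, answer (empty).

Answer: pong,hello

Derivation:
After 1 (process(B)): A:[] B:[]
After 2 (send(from=A, to=B, msg='ack')): A:[] B:[ack]
After 3 (send(from=B, to=A, msg='stop')): A:[stop] B:[ack]
After 4 (process(A)): A:[] B:[ack]
After 5 (send(from=A, to=B, msg='bye')): A:[] B:[ack,bye]
After 6 (process(A)): A:[] B:[ack,bye]
After 7 (send(from=A, to=B, msg='pong')): A:[] B:[ack,bye,pong]
After 8 (send(from=B, to=A, msg='err')): A:[err] B:[ack,bye,pong]
After 9 (send(from=A, to=B, msg='hello')): A:[err] B:[ack,bye,pong,hello]
After 10 (process(A)): A:[] B:[ack,bye,pong,hello]
After 11 (send(from=B, to=A, msg='sync')): A:[sync] B:[ack,bye,pong,hello]
After 12 (process(A)): A:[] B:[ack,bye,pong,hello]
After 13 (process(B)): A:[] B:[bye,pong,hello]
After 14 (process(B)): A:[] B:[pong,hello]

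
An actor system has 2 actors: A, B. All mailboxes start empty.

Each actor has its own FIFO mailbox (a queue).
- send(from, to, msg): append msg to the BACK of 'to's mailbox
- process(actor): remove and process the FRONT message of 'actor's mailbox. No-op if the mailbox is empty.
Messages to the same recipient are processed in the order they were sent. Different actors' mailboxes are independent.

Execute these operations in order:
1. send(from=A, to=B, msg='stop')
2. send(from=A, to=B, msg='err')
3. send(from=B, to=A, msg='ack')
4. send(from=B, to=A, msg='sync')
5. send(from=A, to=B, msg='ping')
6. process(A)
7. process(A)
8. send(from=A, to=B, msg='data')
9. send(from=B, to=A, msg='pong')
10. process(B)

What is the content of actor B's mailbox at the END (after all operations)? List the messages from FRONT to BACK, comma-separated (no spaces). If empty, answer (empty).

Answer: err,ping,data

Derivation:
After 1 (send(from=A, to=B, msg='stop')): A:[] B:[stop]
After 2 (send(from=A, to=B, msg='err')): A:[] B:[stop,err]
After 3 (send(from=B, to=A, msg='ack')): A:[ack] B:[stop,err]
After 4 (send(from=B, to=A, msg='sync')): A:[ack,sync] B:[stop,err]
After 5 (send(from=A, to=B, msg='ping')): A:[ack,sync] B:[stop,err,ping]
After 6 (process(A)): A:[sync] B:[stop,err,ping]
After 7 (process(A)): A:[] B:[stop,err,ping]
After 8 (send(from=A, to=B, msg='data')): A:[] B:[stop,err,ping,data]
After 9 (send(from=B, to=A, msg='pong')): A:[pong] B:[stop,err,ping,data]
After 10 (process(B)): A:[pong] B:[err,ping,data]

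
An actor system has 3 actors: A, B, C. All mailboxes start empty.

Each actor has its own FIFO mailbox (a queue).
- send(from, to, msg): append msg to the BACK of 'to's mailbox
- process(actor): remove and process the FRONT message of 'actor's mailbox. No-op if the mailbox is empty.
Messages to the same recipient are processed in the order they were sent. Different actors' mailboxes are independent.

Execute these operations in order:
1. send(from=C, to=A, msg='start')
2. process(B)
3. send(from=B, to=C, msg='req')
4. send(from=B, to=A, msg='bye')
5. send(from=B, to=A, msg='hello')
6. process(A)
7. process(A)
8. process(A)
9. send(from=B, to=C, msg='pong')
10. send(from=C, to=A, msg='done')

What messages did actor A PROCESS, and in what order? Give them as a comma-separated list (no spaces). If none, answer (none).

After 1 (send(from=C, to=A, msg='start')): A:[start] B:[] C:[]
After 2 (process(B)): A:[start] B:[] C:[]
After 3 (send(from=B, to=C, msg='req')): A:[start] B:[] C:[req]
After 4 (send(from=B, to=A, msg='bye')): A:[start,bye] B:[] C:[req]
After 5 (send(from=B, to=A, msg='hello')): A:[start,bye,hello] B:[] C:[req]
After 6 (process(A)): A:[bye,hello] B:[] C:[req]
After 7 (process(A)): A:[hello] B:[] C:[req]
After 8 (process(A)): A:[] B:[] C:[req]
After 9 (send(from=B, to=C, msg='pong')): A:[] B:[] C:[req,pong]
After 10 (send(from=C, to=A, msg='done')): A:[done] B:[] C:[req,pong]

Answer: start,bye,hello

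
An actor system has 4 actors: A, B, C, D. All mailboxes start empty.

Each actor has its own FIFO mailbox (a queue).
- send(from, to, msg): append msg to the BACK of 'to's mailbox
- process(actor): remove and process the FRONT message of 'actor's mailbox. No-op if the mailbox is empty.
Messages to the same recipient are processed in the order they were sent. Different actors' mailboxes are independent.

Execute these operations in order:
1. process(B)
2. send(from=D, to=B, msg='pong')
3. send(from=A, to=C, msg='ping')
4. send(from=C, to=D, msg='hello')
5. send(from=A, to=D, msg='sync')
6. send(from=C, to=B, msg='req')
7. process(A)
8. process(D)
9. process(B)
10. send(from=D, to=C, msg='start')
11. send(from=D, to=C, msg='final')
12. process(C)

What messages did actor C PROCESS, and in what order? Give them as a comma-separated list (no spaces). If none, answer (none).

After 1 (process(B)): A:[] B:[] C:[] D:[]
After 2 (send(from=D, to=B, msg='pong')): A:[] B:[pong] C:[] D:[]
After 3 (send(from=A, to=C, msg='ping')): A:[] B:[pong] C:[ping] D:[]
After 4 (send(from=C, to=D, msg='hello')): A:[] B:[pong] C:[ping] D:[hello]
After 5 (send(from=A, to=D, msg='sync')): A:[] B:[pong] C:[ping] D:[hello,sync]
After 6 (send(from=C, to=B, msg='req')): A:[] B:[pong,req] C:[ping] D:[hello,sync]
After 7 (process(A)): A:[] B:[pong,req] C:[ping] D:[hello,sync]
After 8 (process(D)): A:[] B:[pong,req] C:[ping] D:[sync]
After 9 (process(B)): A:[] B:[req] C:[ping] D:[sync]
After 10 (send(from=D, to=C, msg='start')): A:[] B:[req] C:[ping,start] D:[sync]
After 11 (send(from=D, to=C, msg='final')): A:[] B:[req] C:[ping,start,final] D:[sync]
After 12 (process(C)): A:[] B:[req] C:[start,final] D:[sync]

Answer: ping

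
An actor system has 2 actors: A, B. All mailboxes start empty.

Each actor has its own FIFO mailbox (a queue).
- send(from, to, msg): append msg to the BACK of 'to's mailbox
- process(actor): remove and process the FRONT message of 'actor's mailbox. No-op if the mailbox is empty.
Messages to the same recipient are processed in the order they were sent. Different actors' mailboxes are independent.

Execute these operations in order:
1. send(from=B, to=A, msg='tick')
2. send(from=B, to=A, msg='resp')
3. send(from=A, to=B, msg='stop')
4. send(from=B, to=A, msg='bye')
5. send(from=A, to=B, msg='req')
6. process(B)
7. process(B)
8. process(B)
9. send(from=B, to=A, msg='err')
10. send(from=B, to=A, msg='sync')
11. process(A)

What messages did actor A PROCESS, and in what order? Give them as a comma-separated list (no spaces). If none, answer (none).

After 1 (send(from=B, to=A, msg='tick')): A:[tick] B:[]
After 2 (send(from=B, to=A, msg='resp')): A:[tick,resp] B:[]
After 3 (send(from=A, to=B, msg='stop')): A:[tick,resp] B:[stop]
After 4 (send(from=B, to=A, msg='bye')): A:[tick,resp,bye] B:[stop]
After 5 (send(from=A, to=B, msg='req')): A:[tick,resp,bye] B:[stop,req]
After 6 (process(B)): A:[tick,resp,bye] B:[req]
After 7 (process(B)): A:[tick,resp,bye] B:[]
After 8 (process(B)): A:[tick,resp,bye] B:[]
After 9 (send(from=B, to=A, msg='err')): A:[tick,resp,bye,err] B:[]
After 10 (send(from=B, to=A, msg='sync')): A:[tick,resp,bye,err,sync] B:[]
After 11 (process(A)): A:[resp,bye,err,sync] B:[]

Answer: tick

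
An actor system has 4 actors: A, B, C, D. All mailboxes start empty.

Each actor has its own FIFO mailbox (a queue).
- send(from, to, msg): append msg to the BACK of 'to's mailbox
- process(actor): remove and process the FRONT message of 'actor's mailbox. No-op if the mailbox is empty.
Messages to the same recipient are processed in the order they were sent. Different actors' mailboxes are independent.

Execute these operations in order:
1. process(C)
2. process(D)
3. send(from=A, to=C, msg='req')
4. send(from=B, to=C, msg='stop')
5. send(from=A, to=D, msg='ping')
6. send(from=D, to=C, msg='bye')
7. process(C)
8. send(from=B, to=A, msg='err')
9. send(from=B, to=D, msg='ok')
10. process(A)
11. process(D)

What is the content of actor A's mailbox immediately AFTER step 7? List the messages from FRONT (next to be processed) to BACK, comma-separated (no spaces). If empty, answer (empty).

After 1 (process(C)): A:[] B:[] C:[] D:[]
After 2 (process(D)): A:[] B:[] C:[] D:[]
After 3 (send(from=A, to=C, msg='req')): A:[] B:[] C:[req] D:[]
After 4 (send(from=B, to=C, msg='stop')): A:[] B:[] C:[req,stop] D:[]
After 5 (send(from=A, to=D, msg='ping')): A:[] B:[] C:[req,stop] D:[ping]
After 6 (send(from=D, to=C, msg='bye')): A:[] B:[] C:[req,stop,bye] D:[ping]
After 7 (process(C)): A:[] B:[] C:[stop,bye] D:[ping]

(empty)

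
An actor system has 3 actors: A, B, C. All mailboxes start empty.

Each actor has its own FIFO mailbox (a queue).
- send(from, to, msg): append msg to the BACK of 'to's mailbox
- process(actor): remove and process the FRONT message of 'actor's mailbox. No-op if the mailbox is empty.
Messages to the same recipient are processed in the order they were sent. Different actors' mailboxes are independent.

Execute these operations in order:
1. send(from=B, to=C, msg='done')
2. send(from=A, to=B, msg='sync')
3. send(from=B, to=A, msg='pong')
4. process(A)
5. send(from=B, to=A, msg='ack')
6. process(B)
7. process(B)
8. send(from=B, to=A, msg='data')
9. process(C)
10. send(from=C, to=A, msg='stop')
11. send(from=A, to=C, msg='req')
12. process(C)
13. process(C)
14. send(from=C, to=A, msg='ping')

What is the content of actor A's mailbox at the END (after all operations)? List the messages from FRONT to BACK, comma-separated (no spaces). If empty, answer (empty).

After 1 (send(from=B, to=C, msg='done')): A:[] B:[] C:[done]
After 2 (send(from=A, to=B, msg='sync')): A:[] B:[sync] C:[done]
After 3 (send(from=B, to=A, msg='pong')): A:[pong] B:[sync] C:[done]
After 4 (process(A)): A:[] B:[sync] C:[done]
After 5 (send(from=B, to=A, msg='ack')): A:[ack] B:[sync] C:[done]
After 6 (process(B)): A:[ack] B:[] C:[done]
After 7 (process(B)): A:[ack] B:[] C:[done]
After 8 (send(from=B, to=A, msg='data')): A:[ack,data] B:[] C:[done]
After 9 (process(C)): A:[ack,data] B:[] C:[]
After 10 (send(from=C, to=A, msg='stop')): A:[ack,data,stop] B:[] C:[]
After 11 (send(from=A, to=C, msg='req')): A:[ack,data,stop] B:[] C:[req]
After 12 (process(C)): A:[ack,data,stop] B:[] C:[]
After 13 (process(C)): A:[ack,data,stop] B:[] C:[]
After 14 (send(from=C, to=A, msg='ping')): A:[ack,data,stop,ping] B:[] C:[]

Answer: ack,data,stop,ping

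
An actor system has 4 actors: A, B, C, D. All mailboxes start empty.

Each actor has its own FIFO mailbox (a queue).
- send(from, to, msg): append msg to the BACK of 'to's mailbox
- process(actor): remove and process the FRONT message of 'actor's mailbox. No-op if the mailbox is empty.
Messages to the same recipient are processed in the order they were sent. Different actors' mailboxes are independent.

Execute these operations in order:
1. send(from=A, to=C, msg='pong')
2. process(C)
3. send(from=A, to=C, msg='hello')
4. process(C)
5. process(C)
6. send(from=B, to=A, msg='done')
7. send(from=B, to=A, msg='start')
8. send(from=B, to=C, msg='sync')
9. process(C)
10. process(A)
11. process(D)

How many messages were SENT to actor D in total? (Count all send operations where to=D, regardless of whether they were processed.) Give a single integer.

Answer: 0

Derivation:
After 1 (send(from=A, to=C, msg='pong')): A:[] B:[] C:[pong] D:[]
After 2 (process(C)): A:[] B:[] C:[] D:[]
After 3 (send(from=A, to=C, msg='hello')): A:[] B:[] C:[hello] D:[]
After 4 (process(C)): A:[] B:[] C:[] D:[]
After 5 (process(C)): A:[] B:[] C:[] D:[]
After 6 (send(from=B, to=A, msg='done')): A:[done] B:[] C:[] D:[]
After 7 (send(from=B, to=A, msg='start')): A:[done,start] B:[] C:[] D:[]
After 8 (send(from=B, to=C, msg='sync')): A:[done,start] B:[] C:[sync] D:[]
After 9 (process(C)): A:[done,start] B:[] C:[] D:[]
After 10 (process(A)): A:[start] B:[] C:[] D:[]
After 11 (process(D)): A:[start] B:[] C:[] D:[]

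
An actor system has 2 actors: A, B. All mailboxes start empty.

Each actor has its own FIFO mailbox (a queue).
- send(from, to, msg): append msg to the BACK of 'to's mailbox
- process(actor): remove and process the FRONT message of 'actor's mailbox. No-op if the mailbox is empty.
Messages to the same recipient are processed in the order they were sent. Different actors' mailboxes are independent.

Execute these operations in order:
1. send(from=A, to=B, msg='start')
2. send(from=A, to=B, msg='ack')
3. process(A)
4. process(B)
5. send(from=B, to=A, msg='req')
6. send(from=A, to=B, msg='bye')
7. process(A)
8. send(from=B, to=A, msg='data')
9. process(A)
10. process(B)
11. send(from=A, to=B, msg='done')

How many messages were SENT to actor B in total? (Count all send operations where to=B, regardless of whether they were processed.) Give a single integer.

Answer: 4

Derivation:
After 1 (send(from=A, to=B, msg='start')): A:[] B:[start]
After 2 (send(from=A, to=B, msg='ack')): A:[] B:[start,ack]
After 3 (process(A)): A:[] B:[start,ack]
After 4 (process(B)): A:[] B:[ack]
After 5 (send(from=B, to=A, msg='req')): A:[req] B:[ack]
After 6 (send(from=A, to=B, msg='bye')): A:[req] B:[ack,bye]
After 7 (process(A)): A:[] B:[ack,bye]
After 8 (send(from=B, to=A, msg='data')): A:[data] B:[ack,bye]
After 9 (process(A)): A:[] B:[ack,bye]
After 10 (process(B)): A:[] B:[bye]
After 11 (send(from=A, to=B, msg='done')): A:[] B:[bye,done]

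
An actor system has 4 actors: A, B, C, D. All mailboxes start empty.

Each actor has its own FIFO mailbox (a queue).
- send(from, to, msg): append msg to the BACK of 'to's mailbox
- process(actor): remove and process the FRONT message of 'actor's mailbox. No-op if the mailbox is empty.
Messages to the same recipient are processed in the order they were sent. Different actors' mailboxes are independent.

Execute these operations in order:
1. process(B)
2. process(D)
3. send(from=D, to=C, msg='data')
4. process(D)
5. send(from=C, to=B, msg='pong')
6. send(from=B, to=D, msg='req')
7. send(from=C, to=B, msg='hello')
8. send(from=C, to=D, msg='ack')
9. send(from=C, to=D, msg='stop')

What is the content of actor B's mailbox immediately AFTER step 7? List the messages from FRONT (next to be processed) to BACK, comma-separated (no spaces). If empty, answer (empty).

After 1 (process(B)): A:[] B:[] C:[] D:[]
After 2 (process(D)): A:[] B:[] C:[] D:[]
After 3 (send(from=D, to=C, msg='data')): A:[] B:[] C:[data] D:[]
After 4 (process(D)): A:[] B:[] C:[data] D:[]
After 5 (send(from=C, to=B, msg='pong')): A:[] B:[pong] C:[data] D:[]
After 6 (send(from=B, to=D, msg='req')): A:[] B:[pong] C:[data] D:[req]
After 7 (send(from=C, to=B, msg='hello')): A:[] B:[pong,hello] C:[data] D:[req]

pong,hello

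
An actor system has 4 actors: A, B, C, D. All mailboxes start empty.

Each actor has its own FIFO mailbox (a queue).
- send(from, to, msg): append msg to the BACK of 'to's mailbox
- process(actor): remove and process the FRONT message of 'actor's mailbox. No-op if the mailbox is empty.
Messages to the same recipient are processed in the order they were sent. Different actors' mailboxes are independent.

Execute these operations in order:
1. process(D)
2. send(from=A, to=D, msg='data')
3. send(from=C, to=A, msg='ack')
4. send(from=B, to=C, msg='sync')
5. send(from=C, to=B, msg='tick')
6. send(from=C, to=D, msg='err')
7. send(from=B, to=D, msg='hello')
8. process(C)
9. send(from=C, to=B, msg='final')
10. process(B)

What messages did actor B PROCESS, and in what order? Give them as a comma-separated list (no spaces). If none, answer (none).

Answer: tick

Derivation:
After 1 (process(D)): A:[] B:[] C:[] D:[]
After 2 (send(from=A, to=D, msg='data')): A:[] B:[] C:[] D:[data]
After 3 (send(from=C, to=A, msg='ack')): A:[ack] B:[] C:[] D:[data]
After 4 (send(from=B, to=C, msg='sync')): A:[ack] B:[] C:[sync] D:[data]
After 5 (send(from=C, to=B, msg='tick')): A:[ack] B:[tick] C:[sync] D:[data]
After 6 (send(from=C, to=D, msg='err')): A:[ack] B:[tick] C:[sync] D:[data,err]
After 7 (send(from=B, to=D, msg='hello')): A:[ack] B:[tick] C:[sync] D:[data,err,hello]
After 8 (process(C)): A:[ack] B:[tick] C:[] D:[data,err,hello]
After 9 (send(from=C, to=B, msg='final')): A:[ack] B:[tick,final] C:[] D:[data,err,hello]
After 10 (process(B)): A:[ack] B:[final] C:[] D:[data,err,hello]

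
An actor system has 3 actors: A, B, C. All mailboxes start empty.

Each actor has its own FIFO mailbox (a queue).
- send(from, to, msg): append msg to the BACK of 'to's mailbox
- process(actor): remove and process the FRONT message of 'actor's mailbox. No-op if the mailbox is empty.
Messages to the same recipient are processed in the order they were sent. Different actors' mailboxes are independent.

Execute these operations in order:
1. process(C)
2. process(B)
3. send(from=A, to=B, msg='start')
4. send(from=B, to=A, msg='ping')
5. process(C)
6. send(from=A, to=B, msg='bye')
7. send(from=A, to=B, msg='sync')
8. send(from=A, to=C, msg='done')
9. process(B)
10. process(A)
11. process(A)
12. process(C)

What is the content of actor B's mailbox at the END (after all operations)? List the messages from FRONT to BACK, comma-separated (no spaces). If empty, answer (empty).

Answer: bye,sync

Derivation:
After 1 (process(C)): A:[] B:[] C:[]
After 2 (process(B)): A:[] B:[] C:[]
After 3 (send(from=A, to=B, msg='start')): A:[] B:[start] C:[]
After 4 (send(from=B, to=A, msg='ping')): A:[ping] B:[start] C:[]
After 5 (process(C)): A:[ping] B:[start] C:[]
After 6 (send(from=A, to=B, msg='bye')): A:[ping] B:[start,bye] C:[]
After 7 (send(from=A, to=B, msg='sync')): A:[ping] B:[start,bye,sync] C:[]
After 8 (send(from=A, to=C, msg='done')): A:[ping] B:[start,bye,sync] C:[done]
After 9 (process(B)): A:[ping] B:[bye,sync] C:[done]
After 10 (process(A)): A:[] B:[bye,sync] C:[done]
After 11 (process(A)): A:[] B:[bye,sync] C:[done]
After 12 (process(C)): A:[] B:[bye,sync] C:[]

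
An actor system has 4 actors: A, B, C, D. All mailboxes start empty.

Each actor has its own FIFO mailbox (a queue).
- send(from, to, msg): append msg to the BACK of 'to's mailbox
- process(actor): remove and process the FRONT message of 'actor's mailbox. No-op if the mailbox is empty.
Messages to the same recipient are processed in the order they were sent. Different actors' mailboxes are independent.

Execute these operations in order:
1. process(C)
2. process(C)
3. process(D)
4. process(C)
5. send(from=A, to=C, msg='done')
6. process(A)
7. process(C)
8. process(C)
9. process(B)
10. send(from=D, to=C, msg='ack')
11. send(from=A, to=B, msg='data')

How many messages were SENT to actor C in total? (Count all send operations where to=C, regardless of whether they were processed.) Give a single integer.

After 1 (process(C)): A:[] B:[] C:[] D:[]
After 2 (process(C)): A:[] B:[] C:[] D:[]
After 3 (process(D)): A:[] B:[] C:[] D:[]
After 4 (process(C)): A:[] B:[] C:[] D:[]
After 5 (send(from=A, to=C, msg='done')): A:[] B:[] C:[done] D:[]
After 6 (process(A)): A:[] B:[] C:[done] D:[]
After 7 (process(C)): A:[] B:[] C:[] D:[]
After 8 (process(C)): A:[] B:[] C:[] D:[]
After 9 (process(B)): A:[] B:[] C:[] D:[]
After 10 (send(from=D, to=C, msg='ack')): A:[] B:[] C:[ack] D:[]
After 11 (send(from=A, to=B, msg='data')): A:[] B:[data] C:[ack] D:[]

Answer: 2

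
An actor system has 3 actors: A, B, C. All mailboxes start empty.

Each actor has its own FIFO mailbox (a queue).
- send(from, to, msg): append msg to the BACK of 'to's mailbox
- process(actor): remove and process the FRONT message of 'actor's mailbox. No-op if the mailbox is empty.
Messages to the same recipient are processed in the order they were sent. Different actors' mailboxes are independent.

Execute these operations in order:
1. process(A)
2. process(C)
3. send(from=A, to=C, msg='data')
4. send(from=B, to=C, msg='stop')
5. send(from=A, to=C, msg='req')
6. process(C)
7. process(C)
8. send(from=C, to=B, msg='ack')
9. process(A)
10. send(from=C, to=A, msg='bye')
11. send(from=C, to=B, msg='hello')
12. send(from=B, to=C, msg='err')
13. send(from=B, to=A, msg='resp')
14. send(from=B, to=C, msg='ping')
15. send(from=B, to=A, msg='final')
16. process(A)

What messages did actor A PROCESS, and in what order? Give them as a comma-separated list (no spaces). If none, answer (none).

Answer: bye

Derivation:
After 1 (process(A)): A:[] B:[] C:[]
After 2 (process(C)): A:[] B:[] C:[]
After 3 (send(from=A, to=C, msg='data')): A:[] B:[] C:[data]
After 4 (send(from=B, to=C, msg='stop')): A:[] B:[] C:[data,stop]
After 5 (send(from=A, to=C, msg='req')): A:[] B:[] C:[data,stop,req]
After 6 (process(C)): A:[] B:[] C:[stop,req]
After 7 (process(C)): A:[] B:[] C:[req]
After 8 (send(from=C, to=B, msg='ack')): A:[] B:[ack] C:[req]
After 9 (process(A)): A:[] B:[ack] C:[req]
After 10 (send(from=C, to=A, msg='bye')): A:[bye] B:[ack] C:[req]
After 11 (send(from=C, to=B, msg='hello')): A:[bye] B:[ack,hello] C:[req]
After 12 (send(from=B, to=C, msg='err')): A:[bye] B:[ack,hello] C:[req,err]
After 13 (send(from=B, to=A, msg='resp')): A:[bye,resp] B:[ack,hello] C:[req,err]
After 14 (send(from=B, to=C, msg='ping')): A:[bye,resp] B:[ack,hello] C:[req,err,ping]
After 15 (send(from=B, to=A, msg='final')): A:[bye,resp,final] B:[ack,hello] C:[req,err,ping]
After 16 (process(A)): A:[resp,final] B:[ack,hello] C:[req,err,ping]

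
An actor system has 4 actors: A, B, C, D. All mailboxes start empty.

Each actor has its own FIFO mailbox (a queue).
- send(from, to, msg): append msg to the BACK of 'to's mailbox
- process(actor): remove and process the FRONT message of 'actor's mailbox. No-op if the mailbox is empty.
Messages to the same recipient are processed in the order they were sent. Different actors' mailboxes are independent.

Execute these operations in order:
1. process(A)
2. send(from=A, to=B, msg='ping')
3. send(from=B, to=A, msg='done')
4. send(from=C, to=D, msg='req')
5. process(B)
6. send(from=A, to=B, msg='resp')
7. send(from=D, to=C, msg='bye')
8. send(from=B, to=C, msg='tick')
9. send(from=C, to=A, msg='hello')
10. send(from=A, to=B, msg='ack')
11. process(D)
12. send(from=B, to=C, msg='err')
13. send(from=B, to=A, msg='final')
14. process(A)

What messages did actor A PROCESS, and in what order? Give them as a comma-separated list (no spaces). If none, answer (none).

Answer: done

Derivation:
After 1 (process(A)): A:[] B:[] C:[] D:[]
After 2 (send(from=A, to=B, msg='ping')): A:[] B:[ping] C:[] D:[]
After 3 (send(from=B, to=A, msg='done')): A:[done] B:[ping] C:[] D:[]
After 4 (send(from=C, to=D, msg='req')): A:[done] B:[ping] C:[] D:[req]
After 5 (process(B)): A:[done] B:[] C:[] D:[req]
After 6 (send(from=A, to=B, msg='resp')): A:[done] B:[resp] C:[] D:[req]
After 7 (send(from=D, to=C, msg='bye')): A:[done] B:[resp] C:[bye] D:[req]
After 8 (send(from=B, to=C, msg='tick')): A:[done] B:[resp] C:[bye,tick] D:[req]
After 9 (send(from=C, to=A, msg='hello')): A:[done,hello] B:[resp] C:[bye,tick] D:[req]
After 10 (send(from=A, to=B, msg='ack')): A:[done,hello] B:[resp,ack] C:[bye,tick] D:[req]
After 11 (process(D)): A:[done,hello] B:[resp,ack] C:[bye,tick] D:[]
After 12 (send(from=B, to=C, msg='err')): A:[done,hello] B:[resp,ack] C:[bye,tick,err] D:[]
After 13 (send(from=B, to=A, msg='final')): A:[done,hello,final] B:[resp,ack] C:[bye,tick,err] D:[]
After 14 (process(A)): A:[hello,final] B:[resp,ack] C:[bye,tick,err] D:[]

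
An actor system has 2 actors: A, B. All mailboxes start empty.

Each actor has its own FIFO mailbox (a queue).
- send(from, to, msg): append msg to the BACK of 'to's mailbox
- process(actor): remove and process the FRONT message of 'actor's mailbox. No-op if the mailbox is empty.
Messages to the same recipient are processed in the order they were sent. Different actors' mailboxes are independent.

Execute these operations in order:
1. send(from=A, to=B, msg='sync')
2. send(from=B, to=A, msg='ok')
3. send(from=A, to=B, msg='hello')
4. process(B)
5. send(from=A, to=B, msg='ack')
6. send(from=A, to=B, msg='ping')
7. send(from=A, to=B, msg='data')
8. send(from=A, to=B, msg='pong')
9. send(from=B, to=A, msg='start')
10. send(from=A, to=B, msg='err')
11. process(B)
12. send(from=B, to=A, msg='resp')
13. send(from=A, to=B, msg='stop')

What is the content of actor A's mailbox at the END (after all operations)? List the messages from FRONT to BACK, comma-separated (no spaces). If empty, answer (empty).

After 1 (send(from=A, to=B, msg='sync')): A:[] B:[sync]
After 2 (send(from=B, to=A, msg='ok')): A:[ok] B:[sync]
After 3 (send(from=A, to=B, msg='hello')): A:[ok] B:[sync,hello]
After 4 (process(B)): A:[ok] B:[hello]
After 5 (send(from=A, to=B, msg='ack')): A:[ok] B:[hello,ack]
After 6 (send(from=A, to=B, msg='ping')): A:[ok] B:[hello,ack,ping]
After 7 (send(from=A, to=B, msg='data')): A:[ok] B:[hello,ack,ping,data]
After 8 (send(from=A, to=B, msg='pong')): A:[ok] B:[hello,ack,ping,data,pong]
After 9 (send(from=B, to=A, msg='start')): A:[ok,start] B:[hello,ack,ping,data,pong]
After 10 (send(from=A, to=B, msg='err')): A:[ok,start] B:[hello,ack,ping,data,pong,err]
After 11 (process(B)): A:[ok,start] B:[ack,ping,data,pong,err]
After 12 (send(from=B, to=A, msg='resp')): A:[ok,start,resp] B:[ack,ping,data,pong,err]
After 13 (send(from=A, to=B, msg='stop')): A:[ok,start,resp] B:[ack,ping,data,pong,err,stop]

Answer: ok,start,resp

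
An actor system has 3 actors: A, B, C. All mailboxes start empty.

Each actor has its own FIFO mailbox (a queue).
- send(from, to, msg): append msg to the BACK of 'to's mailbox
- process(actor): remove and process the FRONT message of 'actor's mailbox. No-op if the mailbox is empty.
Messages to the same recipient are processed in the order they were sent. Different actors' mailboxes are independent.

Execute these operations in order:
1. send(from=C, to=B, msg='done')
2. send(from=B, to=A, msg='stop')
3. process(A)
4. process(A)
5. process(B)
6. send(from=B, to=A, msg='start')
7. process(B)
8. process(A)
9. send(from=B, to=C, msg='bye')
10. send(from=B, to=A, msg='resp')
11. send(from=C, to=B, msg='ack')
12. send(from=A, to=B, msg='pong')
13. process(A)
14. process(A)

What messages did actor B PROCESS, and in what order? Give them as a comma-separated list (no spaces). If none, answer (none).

After 1 (send(from=C, to=B, msg='done')): A:[] B:[done] C:[]
After 2 (send(from=B, to=A, msg='stop')): A:[stop] B:[done] C:[]
After 3 (process(A)): A:[] B:[done] C:[]
After 4 (process(A)): A:[] B:[done] C:[]
After 5 (process(B)): A:[] B:[] C:[]
After 6 (send(from=B, to=A, msg='start')): A:[start] B:[] C:[]
After 7 (process(B)): A:[start] B:[] C:[]
After 8 (process(A)): A:[] B:[] C:[]
After 9 (send(from=B, to=C, msg='bye')): A:[] B:[] C:[bye]
After 10 (send(from=B, to=A, msg='resp')): A:[resp] B:[] C:[bye]
After 11 (send(from=C, to=B, msg='ack')): A:[resp] B:[ack] C:[bye]
After 12 (send(from=A, to=B, msg='pong')): A:[resp] B:[ack,pong] C:[bye]
After 13 (process(A)): A:[] B:[ack,pong] C:[bye]
After 14 (process(A)): A:[] B:[ack,pong] C:[bye]

Answer: done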